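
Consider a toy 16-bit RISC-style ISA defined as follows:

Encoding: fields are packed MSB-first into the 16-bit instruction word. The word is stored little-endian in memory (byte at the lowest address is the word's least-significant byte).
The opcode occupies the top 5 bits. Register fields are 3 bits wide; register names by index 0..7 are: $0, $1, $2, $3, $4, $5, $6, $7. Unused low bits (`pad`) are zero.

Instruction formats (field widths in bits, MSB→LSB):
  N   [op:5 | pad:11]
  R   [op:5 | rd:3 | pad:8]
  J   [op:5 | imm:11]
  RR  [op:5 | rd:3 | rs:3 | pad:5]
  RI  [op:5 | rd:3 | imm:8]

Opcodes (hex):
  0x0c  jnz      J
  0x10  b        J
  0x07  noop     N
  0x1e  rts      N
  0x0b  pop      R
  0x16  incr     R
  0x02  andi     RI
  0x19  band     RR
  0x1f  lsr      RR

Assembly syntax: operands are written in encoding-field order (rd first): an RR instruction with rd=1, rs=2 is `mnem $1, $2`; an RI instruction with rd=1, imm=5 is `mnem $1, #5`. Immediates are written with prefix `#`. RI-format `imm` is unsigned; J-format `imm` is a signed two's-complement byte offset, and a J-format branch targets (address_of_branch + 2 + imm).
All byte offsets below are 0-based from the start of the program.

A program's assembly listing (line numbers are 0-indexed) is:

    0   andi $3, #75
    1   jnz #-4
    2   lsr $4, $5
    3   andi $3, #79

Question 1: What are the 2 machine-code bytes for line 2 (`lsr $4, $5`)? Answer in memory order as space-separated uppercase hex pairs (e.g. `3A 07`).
A0 FC

line 2 (lsr): pack op=0x1f:5|rd=4:3|rs=5:3|pad=0:5 = 0xfca0; little→ a0 fc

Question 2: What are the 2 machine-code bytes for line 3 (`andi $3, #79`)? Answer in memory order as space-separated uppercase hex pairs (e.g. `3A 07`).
3. andi fields op=0x2:5|rd=3:3|imm=79:8 → word 134fh → 4f 13

4F 13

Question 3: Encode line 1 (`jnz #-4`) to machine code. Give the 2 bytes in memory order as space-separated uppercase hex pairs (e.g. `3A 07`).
1. jnz fields op=0xc:5|imm=-4:11 → word 67fch → fc 67

FC 67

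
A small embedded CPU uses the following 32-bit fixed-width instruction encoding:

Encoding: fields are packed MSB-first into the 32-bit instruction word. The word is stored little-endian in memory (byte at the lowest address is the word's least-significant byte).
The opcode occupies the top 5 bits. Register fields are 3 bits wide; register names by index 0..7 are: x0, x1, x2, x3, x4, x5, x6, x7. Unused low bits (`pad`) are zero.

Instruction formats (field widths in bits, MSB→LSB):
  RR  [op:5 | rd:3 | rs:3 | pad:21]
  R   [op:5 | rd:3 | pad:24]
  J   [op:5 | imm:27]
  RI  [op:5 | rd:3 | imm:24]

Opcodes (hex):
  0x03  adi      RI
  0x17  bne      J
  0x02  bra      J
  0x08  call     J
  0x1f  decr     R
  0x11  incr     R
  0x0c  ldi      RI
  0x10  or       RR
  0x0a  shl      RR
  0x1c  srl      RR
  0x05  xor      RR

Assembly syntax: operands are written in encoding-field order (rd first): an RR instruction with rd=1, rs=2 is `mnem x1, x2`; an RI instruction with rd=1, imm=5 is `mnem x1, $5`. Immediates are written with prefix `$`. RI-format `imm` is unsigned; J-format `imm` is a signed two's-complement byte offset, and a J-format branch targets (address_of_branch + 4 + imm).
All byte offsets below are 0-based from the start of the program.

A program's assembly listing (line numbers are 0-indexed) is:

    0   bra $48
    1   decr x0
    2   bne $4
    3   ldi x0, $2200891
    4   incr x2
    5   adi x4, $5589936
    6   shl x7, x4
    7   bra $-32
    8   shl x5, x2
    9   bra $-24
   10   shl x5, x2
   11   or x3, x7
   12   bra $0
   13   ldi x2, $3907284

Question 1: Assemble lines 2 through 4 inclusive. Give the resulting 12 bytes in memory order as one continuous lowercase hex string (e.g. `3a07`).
040000b83b9521600000008a

L2: bne op=0x17:5|imm=4:27 ⇒ 0xb8000004 ⇒ little 04 00 00 b8
L3: ldi op=0xc:5|rd=0:3|imm=2200891:24 ⇒ 0x6021953b ⇒ little 3b 95 21 60
L4: incr op=0x11:5|rd=2:3|pad=0:24 ⇒ 0x8a000000 ⇒ little 00 00 00 8a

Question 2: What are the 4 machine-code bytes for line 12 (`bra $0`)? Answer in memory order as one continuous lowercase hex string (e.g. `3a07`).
line 12 (bra): pack op=0x2:5|imm=0:27 = 0x10000000; little→ 00 00 00 10

00000010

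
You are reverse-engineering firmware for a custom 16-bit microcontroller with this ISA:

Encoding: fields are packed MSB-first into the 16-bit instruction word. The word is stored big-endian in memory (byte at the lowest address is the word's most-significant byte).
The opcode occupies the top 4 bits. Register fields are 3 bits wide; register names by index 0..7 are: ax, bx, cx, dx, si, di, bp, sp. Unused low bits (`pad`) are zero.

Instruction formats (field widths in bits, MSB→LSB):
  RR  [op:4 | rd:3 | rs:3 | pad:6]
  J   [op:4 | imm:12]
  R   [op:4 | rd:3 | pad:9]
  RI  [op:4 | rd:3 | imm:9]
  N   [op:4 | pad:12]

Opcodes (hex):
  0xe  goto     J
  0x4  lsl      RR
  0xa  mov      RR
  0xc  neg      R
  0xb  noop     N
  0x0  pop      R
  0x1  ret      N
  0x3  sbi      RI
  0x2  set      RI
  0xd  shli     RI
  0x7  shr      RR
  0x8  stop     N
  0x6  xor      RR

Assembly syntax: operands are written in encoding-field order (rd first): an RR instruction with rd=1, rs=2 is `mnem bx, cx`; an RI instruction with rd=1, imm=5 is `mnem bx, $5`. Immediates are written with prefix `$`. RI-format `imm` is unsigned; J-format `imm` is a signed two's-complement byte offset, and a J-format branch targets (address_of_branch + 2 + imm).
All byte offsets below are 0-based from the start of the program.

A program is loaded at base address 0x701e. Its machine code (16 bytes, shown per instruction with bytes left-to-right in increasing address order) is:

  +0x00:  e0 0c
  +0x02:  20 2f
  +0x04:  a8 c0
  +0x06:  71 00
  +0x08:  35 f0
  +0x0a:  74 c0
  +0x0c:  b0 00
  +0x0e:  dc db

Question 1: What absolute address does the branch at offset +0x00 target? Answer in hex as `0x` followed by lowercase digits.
0x702c

@+00  big-endian(e0 0c) = 0xe00c
  op=0xe00c>>12=0xe ⇒ goto (J)
  imm@[11:0]=0xc ⇒ $12
  target = base 0x701e + off 0x00 + 2 + imm 12 = 0x702c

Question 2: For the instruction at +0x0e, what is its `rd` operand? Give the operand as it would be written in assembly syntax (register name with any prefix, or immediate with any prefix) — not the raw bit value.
bp

@+0e  big-endian(dc db) = 0xdcdb
  opcode bits[15:12]=0xd: shli/RI
  [11:9] rd=6 = bp
  [8:0] imm=219 = $219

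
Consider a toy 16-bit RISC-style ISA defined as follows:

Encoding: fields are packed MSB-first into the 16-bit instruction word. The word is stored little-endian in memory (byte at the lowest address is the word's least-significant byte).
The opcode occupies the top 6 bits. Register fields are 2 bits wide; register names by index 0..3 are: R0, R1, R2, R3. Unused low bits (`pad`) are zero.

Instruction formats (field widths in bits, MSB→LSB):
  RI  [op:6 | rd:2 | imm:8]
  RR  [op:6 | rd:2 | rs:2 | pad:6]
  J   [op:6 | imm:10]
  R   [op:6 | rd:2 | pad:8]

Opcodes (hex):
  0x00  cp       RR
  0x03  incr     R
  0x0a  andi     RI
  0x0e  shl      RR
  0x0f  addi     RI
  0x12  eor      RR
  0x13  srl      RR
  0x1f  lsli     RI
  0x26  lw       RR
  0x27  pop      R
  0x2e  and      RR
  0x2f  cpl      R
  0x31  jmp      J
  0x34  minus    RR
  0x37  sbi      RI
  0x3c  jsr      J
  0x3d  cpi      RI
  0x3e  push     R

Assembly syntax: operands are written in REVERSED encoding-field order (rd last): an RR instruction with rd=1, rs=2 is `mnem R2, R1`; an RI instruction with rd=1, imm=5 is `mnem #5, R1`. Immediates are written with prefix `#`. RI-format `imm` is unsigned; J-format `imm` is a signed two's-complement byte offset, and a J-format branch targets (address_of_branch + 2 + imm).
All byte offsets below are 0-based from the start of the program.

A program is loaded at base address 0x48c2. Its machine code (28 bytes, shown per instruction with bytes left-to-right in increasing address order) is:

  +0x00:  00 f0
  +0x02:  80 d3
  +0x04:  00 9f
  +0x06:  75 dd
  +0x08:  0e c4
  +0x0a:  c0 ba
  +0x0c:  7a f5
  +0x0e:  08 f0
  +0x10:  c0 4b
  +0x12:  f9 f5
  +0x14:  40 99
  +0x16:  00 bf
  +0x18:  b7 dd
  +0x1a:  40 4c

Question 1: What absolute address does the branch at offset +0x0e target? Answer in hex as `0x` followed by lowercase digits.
0x48da

off 0x0e: read 08 f0 as little → 0xf008
  opcode bits[15:10]=0x3c: jsr/J
  imm: (w>>0)&0x3ff=0x8 → #8
  target = base 0x48c2 + off 0x0e + 2 + imm 8 = 0x48da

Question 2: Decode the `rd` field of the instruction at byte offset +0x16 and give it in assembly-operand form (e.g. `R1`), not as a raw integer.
[16] 00 bf → 0xbf00
  op=0xbf00>>10=0x2f ⇒ cpl (R)
  rd: (w>>8)&0x3=0x3 → R3

R3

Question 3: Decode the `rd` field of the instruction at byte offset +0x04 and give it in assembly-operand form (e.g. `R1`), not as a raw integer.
R3

@+04  little-endian(00 9f) = 0x9f00
  op=0x9f00>>10=0x27 ⇒ pop (R)
  [9:8] rd=3 = R3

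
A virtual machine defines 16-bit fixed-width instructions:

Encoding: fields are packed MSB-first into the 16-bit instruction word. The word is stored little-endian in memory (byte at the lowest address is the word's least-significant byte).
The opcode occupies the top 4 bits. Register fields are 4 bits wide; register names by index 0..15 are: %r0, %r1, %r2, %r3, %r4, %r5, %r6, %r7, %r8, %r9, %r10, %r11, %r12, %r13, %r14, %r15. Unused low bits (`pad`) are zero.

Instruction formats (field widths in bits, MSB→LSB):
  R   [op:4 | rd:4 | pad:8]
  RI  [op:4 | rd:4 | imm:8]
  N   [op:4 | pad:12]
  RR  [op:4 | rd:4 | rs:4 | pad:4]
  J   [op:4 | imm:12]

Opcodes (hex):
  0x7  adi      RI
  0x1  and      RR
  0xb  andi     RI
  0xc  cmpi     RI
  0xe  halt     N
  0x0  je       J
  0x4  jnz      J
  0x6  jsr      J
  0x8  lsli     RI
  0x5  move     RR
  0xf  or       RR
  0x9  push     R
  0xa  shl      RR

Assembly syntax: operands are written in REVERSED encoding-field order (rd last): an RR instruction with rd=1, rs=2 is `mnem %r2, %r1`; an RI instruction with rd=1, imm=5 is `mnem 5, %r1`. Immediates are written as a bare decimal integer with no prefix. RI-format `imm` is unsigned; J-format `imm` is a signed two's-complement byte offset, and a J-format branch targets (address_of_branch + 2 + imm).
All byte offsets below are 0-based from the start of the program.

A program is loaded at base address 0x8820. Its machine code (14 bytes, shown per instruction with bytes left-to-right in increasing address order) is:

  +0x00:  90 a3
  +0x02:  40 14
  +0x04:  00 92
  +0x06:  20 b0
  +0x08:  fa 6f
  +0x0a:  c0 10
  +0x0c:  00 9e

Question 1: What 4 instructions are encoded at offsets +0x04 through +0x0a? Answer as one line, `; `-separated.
push %r2; andi 32, %r0; jsr -6; and %r12, %r0

+0x04: 00 92 ⇒ word 0x9200 (little)
  top 4b → 0x9 → push [R]
  rd@[11:8]=0x2 ⇒ %r2
+0x06: 20 b0 ⇒ word 0xb020 (little)
  top 4b → 0xb → andi [RI]
  rd@[11:8]=0x0 ⇒ %r0
  imm@[7:0]=0x20 ⇒ 32
+0x08: fa 6f ⇒ word 0x6ffa (little)
  top 4b → 0x6 → jsr [J]
  imm@[11:0]=0xffa (s12→-6) ⇒ -6
+0x0a: c0 10 ⇒ word 0x10c0 (little)
  top 4b → 0x1 → and [RR]
  rd@[11:8]=0x0 ⇒ %r0
  rs@[7:4]=0xc ⇒ %r12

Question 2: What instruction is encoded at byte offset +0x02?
off 0x02: read 40 14 as little → 0x1440
  op=0x1440>>12=0x1 ⇒ and (RR)
  rd: (w>>8)&0xf=0x4 → %r4
  rs: (w>>4)&0xf=0x4 → %r4

and %r4, %r4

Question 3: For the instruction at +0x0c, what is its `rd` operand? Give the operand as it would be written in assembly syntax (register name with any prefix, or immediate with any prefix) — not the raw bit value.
[0c] 00 9e → 0x9e00
  op=0x9e00>>12=0x9 ⇒ push (R)
  rd@[11:8]=0xe ⇒ %r14

%r14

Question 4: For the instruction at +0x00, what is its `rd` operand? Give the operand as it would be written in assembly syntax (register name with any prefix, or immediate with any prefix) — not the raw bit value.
%r3

@+00  little-endian(90 a3) = 0xa390
  opcode bits[15:12]=0xa: shl/RR
  rd: (w>>8)&0xf=0x3 → %r3
  rs: (w>>4)&0xf=0x9 → %r9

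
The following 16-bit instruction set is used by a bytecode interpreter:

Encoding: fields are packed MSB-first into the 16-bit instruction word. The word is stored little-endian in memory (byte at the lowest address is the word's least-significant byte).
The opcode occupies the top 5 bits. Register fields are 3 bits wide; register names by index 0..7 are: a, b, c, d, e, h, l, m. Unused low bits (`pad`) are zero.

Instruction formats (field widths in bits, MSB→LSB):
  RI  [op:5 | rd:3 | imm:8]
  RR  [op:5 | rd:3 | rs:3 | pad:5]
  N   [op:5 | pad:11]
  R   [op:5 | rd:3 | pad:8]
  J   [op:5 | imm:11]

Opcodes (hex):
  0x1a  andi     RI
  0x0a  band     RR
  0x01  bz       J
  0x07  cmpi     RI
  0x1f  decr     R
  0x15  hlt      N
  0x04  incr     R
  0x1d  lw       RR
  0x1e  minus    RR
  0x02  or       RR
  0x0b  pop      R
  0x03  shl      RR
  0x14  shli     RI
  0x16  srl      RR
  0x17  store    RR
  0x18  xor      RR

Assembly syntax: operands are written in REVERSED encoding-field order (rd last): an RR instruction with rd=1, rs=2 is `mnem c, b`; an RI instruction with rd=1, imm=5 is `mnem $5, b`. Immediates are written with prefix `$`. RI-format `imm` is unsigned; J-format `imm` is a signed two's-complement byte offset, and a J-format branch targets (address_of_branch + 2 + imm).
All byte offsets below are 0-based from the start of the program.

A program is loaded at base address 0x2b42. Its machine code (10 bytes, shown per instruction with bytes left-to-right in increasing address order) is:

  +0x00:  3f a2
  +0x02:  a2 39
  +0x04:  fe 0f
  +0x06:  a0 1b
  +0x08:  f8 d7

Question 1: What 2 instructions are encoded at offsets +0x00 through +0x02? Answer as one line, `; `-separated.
shli $63, c; cmpi $162, b

@+00  little-endian(3f a2) = 0xa23f
  op=0xa23f>>11=0x14 ⇒ shli (RI)
  rd: (w>>8)&0x7=0x2 → c
  imm: (w>>0)&0xff=0x3f → $63
@+02  little-endian(a2 39) = 0x39a2
  op=0x39a2>>11=0x7 ⇒ cmpi (RI)
  rd: (w>>8)&0x7=0x1 → b
  imm: (w>>0)&0xff=0xa2 → $162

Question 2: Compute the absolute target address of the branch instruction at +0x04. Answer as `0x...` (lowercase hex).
0x2b46

@+04  little-endian(fe 0f) = 0x0ffe
  opcode bits[15:11]=0x1: bz/J
  imm: (w>>0)&0x7ff=0x7fe (s11→-2) → $-2
  target = base 0x2b42 + off 0x04 + 2 + imm -2 = 0x2b46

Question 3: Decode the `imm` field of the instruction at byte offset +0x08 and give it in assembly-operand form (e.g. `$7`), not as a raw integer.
$248

[08] f8 d7 → 0xd7f8
  top 5b → 0x1a → andi [RI]
  rd@[10:8]=0x7 ⇒ m
  imm@[7:0]=0xf8 ⇒ $248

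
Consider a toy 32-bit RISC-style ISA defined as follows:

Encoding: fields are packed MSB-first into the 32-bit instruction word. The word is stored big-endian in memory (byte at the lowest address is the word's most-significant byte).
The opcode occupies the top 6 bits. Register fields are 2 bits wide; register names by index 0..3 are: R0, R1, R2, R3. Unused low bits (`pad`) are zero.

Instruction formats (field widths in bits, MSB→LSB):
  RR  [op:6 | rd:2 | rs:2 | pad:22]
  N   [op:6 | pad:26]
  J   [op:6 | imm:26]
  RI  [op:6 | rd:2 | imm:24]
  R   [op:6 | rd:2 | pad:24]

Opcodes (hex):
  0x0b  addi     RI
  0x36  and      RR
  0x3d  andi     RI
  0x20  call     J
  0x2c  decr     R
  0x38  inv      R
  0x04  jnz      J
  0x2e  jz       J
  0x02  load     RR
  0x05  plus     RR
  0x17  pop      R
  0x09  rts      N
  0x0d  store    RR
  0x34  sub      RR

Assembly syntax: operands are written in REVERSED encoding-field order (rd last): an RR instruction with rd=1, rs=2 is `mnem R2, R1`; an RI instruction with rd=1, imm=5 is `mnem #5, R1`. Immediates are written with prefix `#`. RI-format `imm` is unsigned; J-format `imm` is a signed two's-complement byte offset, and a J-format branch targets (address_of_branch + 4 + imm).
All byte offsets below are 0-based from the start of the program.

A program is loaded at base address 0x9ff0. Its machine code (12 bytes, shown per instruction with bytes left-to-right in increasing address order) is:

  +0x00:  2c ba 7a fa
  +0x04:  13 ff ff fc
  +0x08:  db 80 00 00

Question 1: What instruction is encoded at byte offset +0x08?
and R2, R3

[08] db 80 00 00 → 0xdb800000
  top 6b → 0x36 → and [RR]
  [25:24] rd=3 = R3
  [23:22] rs=2 = R2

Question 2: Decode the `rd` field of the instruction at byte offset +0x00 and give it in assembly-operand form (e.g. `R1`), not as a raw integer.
@+00  big-endian(2c ba 7a fa) = 0x2cba7afa
  op=0x2cba7afa>>26=0xb ⇒ addi (RI)
  [25:24] rd=0 = R0
  [23:0] imm=12221178 = #12221178

R0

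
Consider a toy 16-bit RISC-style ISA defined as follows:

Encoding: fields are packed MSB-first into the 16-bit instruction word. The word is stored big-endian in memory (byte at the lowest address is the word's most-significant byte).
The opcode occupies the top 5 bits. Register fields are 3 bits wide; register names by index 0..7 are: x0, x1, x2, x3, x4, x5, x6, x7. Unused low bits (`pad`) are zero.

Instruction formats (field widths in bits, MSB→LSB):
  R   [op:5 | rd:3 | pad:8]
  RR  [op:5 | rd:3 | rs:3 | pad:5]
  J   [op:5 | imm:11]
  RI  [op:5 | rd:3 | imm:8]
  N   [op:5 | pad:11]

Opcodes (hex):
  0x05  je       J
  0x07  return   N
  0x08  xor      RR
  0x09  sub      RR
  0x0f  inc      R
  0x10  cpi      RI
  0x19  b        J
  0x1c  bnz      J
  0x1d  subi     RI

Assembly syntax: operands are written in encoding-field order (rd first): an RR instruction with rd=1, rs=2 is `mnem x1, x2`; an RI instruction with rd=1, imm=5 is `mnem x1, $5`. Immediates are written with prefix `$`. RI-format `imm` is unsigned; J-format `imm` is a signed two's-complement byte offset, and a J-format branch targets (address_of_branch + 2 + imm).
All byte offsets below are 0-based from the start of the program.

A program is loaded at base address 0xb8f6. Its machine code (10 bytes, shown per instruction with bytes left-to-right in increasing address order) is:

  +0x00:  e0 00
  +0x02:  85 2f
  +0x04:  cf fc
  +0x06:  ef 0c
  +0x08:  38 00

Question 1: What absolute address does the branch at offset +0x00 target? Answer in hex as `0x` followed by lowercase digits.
0xb8f8

+0x00: e0 00 ⇒ word 0xe000 (big)
  top 5b → 0x1c → bnz [J]
  imm: (w>>0)&0x7ff=0x0 → $0
  target = base 0xb8f6 + off 0x00 + 2 + imm 0 = 0xb8f8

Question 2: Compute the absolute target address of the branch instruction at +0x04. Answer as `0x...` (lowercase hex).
off 0x04: read cf fc as big → 0xcffc
  top 5b → 0x19 → b [J]
  imm: (w>>0)&0x7ff=0x7fc (s11→-4) → $-4
  target = base 0xb8f6 + off 0x04 + 2 + imm -4 = 0xb8f8

0xb8f8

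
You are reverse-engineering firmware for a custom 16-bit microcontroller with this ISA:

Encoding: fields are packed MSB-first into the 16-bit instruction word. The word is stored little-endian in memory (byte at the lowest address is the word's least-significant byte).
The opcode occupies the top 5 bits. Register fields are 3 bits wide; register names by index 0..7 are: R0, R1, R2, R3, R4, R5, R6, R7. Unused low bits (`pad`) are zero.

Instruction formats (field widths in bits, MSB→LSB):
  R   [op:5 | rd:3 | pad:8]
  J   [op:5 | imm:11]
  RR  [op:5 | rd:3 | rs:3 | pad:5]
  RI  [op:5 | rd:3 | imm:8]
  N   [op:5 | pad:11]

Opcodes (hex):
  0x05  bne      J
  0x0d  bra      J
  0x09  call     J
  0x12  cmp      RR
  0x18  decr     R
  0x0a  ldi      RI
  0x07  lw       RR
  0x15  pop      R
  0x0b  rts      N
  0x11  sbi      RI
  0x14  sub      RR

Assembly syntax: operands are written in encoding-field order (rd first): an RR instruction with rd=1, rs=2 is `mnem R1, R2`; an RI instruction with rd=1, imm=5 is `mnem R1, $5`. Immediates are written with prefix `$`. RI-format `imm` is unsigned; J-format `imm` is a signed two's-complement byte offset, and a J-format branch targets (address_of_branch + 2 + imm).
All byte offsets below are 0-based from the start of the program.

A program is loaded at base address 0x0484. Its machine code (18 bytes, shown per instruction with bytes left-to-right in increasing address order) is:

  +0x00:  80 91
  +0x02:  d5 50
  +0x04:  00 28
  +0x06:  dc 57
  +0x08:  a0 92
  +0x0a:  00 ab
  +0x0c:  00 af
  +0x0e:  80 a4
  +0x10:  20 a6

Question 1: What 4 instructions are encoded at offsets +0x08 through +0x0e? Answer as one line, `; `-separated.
cmp R2, R5; pop R3; pop R7; sub R4, R4

off 0x08: read a0 92 as little → 0x92a0
  opcode bits[15:11]=0x12: cmp/RR
  rd: (w>>8)&0x7=0x2 → R2
  rs: (w>>5)&0x7=0x5 → R5
off 0x0a: read 00 ab as little → 0xab00
  opcode bits[15:11]=0x15: pop/R
  rd: (w>>8)&0x7=0x3 → R3
off 0x0c: read 00 af as little → 0xaf00
  opcode bits[15:11]=0x15: pop/R
  rd: (w>>8)&0x7=0x7 → R7
off 0x0e: read 80 a4 as little → 0xa480
  opcode bits[15:11]=0x14: sub/RR
  rd: (w>>8)&0x7=0x4 → R4
  rs: (w>>5)&0x7=0x4 → R4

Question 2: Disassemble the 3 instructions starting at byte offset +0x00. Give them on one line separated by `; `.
off 0x00: read 80 91 as little → 0x9180
  op=0x9180>>11=0x12 ⇒ cmp (RR)
  rd: (w>>8)&0x7=0x1 → R1
  rs: (w>>5)&0x7=0x4 → R4
off 0x02: read d5 50 as little → 0x50d5
  op=0x50d5>>11=0xa ⇒ ldi (RI)
  rd: (w>>8)&0x7=0x0 → R0
  imm: (w>>0)&0xff=0xd5 → $213
off 0x04: read 00 28 as little → 0x2800
  op=0x2800>>11=0x5 ⇒ bne (J)
  imm: (w>>0)&0x7ff=0x0 → $0

cmp R1, R4; ldi R0, $213; bne $0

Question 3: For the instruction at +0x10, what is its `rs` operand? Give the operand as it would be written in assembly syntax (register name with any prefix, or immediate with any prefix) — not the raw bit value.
R1

off 0x10: read 20 a6 as little → 0xa620
  op=0xa620>>11=0x14 ⇒ sub (RR)
  rd@[10:8]=0x6 ⇒ R6
  rs@[7:5]=0x1 ⇒ R1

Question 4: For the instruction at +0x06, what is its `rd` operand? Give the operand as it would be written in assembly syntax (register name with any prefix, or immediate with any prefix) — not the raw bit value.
off 0x06: read dc 57 as little → 0x57dc
  op=0x57dc>>11=0xa ⇒ ldi (RI)
  rd@[10:8]=0x7 ⇒ R7
  imm@[7:0]=0xdc ⇒ $220

R7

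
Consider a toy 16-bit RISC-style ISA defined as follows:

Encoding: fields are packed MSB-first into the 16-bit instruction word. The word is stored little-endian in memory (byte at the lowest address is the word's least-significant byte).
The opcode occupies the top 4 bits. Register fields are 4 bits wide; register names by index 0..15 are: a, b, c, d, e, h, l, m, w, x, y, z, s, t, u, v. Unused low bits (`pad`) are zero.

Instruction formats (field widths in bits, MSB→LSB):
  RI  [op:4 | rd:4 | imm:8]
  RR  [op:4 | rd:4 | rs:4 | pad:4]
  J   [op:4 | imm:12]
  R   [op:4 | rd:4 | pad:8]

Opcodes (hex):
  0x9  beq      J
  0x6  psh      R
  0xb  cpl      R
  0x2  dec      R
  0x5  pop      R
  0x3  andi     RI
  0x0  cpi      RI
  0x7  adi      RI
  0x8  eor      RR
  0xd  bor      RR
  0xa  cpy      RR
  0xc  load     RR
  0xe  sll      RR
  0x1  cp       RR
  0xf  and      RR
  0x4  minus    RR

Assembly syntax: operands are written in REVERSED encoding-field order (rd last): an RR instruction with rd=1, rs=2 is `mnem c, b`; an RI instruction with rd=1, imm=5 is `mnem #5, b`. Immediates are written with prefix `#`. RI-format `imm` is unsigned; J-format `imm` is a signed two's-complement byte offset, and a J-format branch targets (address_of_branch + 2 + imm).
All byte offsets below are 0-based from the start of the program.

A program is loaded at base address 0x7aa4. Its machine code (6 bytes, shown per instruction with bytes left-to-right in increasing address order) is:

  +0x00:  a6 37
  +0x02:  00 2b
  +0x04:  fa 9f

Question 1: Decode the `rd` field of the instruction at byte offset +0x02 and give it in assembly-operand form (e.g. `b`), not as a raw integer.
z

+0x02: 00 2b ⇒ word 0x2b00 (little)
  opcode bits[15:12]=0x2: dec/R
  [11:8] rd=11 = z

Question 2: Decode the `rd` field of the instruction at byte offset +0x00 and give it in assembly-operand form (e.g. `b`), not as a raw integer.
off 0x00: read a6 37 as little → 0x37a6
  opcode bits[15:12]=0x3: andi/RI
  [11:8] rd=7 = m
  [7:0] imm=166 = #166

m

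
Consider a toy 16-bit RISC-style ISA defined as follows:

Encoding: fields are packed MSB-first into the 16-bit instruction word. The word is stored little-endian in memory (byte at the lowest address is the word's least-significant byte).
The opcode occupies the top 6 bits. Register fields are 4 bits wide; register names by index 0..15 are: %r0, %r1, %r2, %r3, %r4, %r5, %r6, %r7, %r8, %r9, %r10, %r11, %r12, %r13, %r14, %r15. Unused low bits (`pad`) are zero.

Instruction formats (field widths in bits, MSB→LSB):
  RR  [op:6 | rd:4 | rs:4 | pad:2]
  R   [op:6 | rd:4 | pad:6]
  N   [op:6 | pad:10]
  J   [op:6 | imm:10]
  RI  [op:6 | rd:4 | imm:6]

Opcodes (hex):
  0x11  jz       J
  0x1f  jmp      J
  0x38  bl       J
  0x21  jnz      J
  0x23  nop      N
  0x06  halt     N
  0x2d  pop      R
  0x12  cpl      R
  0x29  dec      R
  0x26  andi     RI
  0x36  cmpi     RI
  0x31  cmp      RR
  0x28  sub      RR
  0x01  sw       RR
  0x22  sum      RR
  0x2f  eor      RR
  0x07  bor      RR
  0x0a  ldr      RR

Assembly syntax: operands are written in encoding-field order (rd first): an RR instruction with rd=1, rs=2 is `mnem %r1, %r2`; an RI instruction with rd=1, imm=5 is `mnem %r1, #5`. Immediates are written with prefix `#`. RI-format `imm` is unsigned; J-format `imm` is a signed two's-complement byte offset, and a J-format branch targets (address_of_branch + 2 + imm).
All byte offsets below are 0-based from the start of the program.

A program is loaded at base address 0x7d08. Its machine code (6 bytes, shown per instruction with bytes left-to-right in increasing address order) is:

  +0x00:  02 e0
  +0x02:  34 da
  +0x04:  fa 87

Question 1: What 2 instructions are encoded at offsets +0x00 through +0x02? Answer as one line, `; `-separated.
bl #2; cmpi %r8, #52

off 0x00: read 02 e0 as little → 0xe002
  top 6b → 0x38 → bl [J]
  imm: (w>>0)&0x3ff=0x2 → #2
off 0x02: read 34 da as little → 0xda34
  top 6b → 0x36 → cmpi [RI]
  rd: (w>>6)&0xf=0x8 → %r8
  imm: (w>>0)&0x3f=0x34 → #52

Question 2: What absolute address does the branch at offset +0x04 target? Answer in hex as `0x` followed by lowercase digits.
0x7d08

+0x04: fa 87 ⇒ word 0x87fa (little)
  top 6b → 0x21 → jnz [J]
  imm: (w>>0)&0x3ff=0x3fa (s10→-6) → #-6
  target = base 0x7d08 + off 0x04 + 2 + imm -6 = 0x7d08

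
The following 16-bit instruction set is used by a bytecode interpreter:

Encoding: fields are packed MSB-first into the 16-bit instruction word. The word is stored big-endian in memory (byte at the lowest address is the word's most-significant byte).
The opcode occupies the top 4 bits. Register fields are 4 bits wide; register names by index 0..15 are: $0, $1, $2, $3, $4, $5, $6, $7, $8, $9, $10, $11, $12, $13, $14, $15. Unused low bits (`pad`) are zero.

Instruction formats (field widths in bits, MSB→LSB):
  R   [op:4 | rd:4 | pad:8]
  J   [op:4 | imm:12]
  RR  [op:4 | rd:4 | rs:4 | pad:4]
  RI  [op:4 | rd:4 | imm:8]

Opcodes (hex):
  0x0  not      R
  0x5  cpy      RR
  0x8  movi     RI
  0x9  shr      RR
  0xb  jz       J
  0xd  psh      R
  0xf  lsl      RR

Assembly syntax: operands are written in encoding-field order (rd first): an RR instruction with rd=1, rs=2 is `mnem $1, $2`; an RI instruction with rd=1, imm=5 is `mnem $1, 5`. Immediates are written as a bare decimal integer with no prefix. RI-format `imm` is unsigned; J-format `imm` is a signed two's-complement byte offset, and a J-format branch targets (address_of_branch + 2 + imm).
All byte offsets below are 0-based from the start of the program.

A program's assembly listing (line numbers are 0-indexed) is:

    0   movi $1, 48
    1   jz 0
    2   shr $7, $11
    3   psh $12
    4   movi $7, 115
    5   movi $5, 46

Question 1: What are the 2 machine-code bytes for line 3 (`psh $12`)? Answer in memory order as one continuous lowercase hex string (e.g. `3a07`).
dc00

L3: psh op=0xd:4|rd=12:4|pad=0:8 ⇒ 0xdc00 ⇒ big dc 00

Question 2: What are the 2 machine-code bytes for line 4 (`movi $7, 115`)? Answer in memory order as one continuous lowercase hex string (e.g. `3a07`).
line 4 (movi): pack op=0x8:4|rd=7:4|imm=115:8 = 0x8773; big→ 87 73

8773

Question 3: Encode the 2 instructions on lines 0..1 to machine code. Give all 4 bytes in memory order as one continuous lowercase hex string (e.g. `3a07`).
L0: movi op=0x8:4|rd=1:4|imm=48:8 ⇒ 0x8130 ⇒ big 81 30
L1: jz op=0xb:4|imm=0:12 ⇒ 0xb000 ⇒ big b0 00

8130b000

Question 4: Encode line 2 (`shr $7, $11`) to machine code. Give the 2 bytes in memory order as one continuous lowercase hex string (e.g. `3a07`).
97b0

2. shr fields op=0x9:4|rd=7:4|rs=11:4|pad=0:4 → word 97b0h → 97 b0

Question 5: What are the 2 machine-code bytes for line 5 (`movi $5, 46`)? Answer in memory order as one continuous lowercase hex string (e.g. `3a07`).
5. movi fields op=0x8:4|rd=5:4|imm=46:8 → word 852eh → 85 2e

852e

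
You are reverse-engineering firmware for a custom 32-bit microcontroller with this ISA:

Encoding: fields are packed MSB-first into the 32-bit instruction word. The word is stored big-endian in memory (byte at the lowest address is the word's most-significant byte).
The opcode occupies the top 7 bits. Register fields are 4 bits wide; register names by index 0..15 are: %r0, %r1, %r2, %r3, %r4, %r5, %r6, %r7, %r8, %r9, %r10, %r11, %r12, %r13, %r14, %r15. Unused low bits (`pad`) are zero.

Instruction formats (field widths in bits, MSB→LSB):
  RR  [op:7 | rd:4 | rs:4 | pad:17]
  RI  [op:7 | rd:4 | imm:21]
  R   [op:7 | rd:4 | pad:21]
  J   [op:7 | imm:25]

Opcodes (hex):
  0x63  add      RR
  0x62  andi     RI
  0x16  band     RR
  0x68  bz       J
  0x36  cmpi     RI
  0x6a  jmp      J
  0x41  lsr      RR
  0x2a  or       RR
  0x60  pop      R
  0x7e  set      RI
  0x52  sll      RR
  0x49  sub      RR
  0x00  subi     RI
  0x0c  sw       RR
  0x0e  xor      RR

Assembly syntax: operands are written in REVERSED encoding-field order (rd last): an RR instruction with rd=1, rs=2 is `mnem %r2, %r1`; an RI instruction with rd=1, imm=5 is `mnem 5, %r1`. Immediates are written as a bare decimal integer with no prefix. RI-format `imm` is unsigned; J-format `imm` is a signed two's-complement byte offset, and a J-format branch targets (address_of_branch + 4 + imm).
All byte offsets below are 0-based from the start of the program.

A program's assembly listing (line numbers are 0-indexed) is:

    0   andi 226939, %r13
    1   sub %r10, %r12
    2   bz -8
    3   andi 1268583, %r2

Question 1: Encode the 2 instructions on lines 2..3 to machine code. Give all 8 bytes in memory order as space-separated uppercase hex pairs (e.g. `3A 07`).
L2: bz op=0x68:7|imm=-8:25 ⇒ 0xd1fffff8 ⇒ big d1 ff ff f8
L3: andi op=0x62:7|rd=2:4|imm=1268583:21 ⇒ 0xc4535b67 ⇒ big c4 53 5b 67

D1 FF FF F8 C4 53 5B 67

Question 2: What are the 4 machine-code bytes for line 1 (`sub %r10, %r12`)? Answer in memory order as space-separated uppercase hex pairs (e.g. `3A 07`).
L1: sub op=0x49:7|rd=12:4|rs=10:4|pad=0:17 ⇒ 0x93940000 ⇒ big 93 94 00 00

93 94 00 00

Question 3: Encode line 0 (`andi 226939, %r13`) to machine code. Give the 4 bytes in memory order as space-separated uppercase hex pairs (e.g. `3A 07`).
C5 A3 76 7B

line 0 (andi): pack op=0x62:7|rd=13:4|imm=226939:21 = 0xc5a3767b; big→ c5 a3 76 7b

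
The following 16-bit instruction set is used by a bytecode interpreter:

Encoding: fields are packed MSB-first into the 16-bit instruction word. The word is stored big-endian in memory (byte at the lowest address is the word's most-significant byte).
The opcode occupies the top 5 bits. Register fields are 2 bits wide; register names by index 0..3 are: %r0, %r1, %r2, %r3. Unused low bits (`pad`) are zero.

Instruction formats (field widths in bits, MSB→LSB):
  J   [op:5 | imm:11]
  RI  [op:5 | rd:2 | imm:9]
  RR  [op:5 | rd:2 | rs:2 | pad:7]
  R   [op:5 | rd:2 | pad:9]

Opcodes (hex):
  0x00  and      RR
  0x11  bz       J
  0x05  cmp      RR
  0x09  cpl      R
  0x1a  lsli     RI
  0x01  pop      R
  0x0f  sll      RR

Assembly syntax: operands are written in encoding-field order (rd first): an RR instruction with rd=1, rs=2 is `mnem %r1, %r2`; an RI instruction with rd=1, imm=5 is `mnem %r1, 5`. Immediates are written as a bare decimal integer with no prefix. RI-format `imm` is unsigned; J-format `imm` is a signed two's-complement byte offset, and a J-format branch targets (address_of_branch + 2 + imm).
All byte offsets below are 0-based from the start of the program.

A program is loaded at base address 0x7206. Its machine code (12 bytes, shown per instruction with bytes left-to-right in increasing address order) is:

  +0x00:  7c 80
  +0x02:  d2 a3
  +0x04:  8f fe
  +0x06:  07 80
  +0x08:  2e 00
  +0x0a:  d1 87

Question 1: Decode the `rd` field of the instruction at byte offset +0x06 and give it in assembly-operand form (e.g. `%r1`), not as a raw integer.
%r3

[06] 07 80 → 0x0780
  top 5b → 0x0 → and [RR]
  [10:9] rd=3 = %r3
  [8:7] rs=3 = %r3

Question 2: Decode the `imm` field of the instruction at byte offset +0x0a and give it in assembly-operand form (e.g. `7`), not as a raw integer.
off 0x0a: read d1 87 as big → 0xd187
  op=0xd187>>11=0x1a ⇒ lsli (RI)
  [10:9] rd=0 = %r0
  [8:0] imm=391 = 391

391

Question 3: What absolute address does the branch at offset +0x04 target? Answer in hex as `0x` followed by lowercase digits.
off 0x04: read 8f fe as big → 0x8ffe
  opcode bits[15:11]=0x11: bz/J
  imm: (w>>0)&0x7ff=0x7fe (s11→-2) → -2
  target = base 0x7206 + off 0x04 + 2 + imm -2 = 0x720a

0x720a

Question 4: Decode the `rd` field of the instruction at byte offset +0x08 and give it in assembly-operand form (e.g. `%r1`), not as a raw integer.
%r3

off 0x08: read 2e 00 as big → 0x2e00
  top 5b → 0x5 → cmp [RR]
  [10:9] rd=3 = %r3
  [8:7] rs=0 = %r0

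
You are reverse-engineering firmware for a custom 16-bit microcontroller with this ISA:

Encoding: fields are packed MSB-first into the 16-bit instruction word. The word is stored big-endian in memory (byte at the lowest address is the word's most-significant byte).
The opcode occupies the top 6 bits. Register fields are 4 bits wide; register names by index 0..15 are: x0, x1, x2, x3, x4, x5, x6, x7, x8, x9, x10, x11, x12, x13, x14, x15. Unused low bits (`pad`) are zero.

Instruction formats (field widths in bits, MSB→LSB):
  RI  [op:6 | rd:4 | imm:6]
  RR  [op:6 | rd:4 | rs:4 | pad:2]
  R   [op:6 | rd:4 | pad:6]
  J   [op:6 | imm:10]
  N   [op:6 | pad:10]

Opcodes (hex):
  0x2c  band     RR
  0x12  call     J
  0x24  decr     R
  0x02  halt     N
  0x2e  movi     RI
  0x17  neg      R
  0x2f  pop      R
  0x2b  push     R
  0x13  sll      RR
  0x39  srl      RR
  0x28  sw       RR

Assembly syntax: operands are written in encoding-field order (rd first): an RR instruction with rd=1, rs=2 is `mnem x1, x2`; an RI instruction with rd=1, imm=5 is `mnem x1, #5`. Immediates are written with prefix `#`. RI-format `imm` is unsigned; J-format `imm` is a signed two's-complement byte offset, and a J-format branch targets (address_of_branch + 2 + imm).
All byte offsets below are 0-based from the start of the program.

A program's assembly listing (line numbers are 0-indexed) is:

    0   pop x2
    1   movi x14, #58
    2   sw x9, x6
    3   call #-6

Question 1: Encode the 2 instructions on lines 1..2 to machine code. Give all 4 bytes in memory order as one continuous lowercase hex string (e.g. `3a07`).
line 1 (movi): pack op=0x2e:6|rd=14:4|imm=58:6 = 0xbbba; big→ bb ba
line 2 (sw): pack op=0x28:6|rd=9:4|rs=6:4|pad=0:2 = 0xa258; big→ a2 58

bbbaa258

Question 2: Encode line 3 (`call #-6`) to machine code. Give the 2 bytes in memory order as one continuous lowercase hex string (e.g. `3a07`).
line 3 (call): pack op=0x12:6|imm=-6:10 = 0x4bfa; big→ 4b fa

4bfa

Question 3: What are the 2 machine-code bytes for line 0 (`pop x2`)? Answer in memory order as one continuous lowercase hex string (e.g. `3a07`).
line 0 (pop): pack op=0x2f:6|rd=2:4|pad=0:6 = 0xbc80; big→ bc 80

bc80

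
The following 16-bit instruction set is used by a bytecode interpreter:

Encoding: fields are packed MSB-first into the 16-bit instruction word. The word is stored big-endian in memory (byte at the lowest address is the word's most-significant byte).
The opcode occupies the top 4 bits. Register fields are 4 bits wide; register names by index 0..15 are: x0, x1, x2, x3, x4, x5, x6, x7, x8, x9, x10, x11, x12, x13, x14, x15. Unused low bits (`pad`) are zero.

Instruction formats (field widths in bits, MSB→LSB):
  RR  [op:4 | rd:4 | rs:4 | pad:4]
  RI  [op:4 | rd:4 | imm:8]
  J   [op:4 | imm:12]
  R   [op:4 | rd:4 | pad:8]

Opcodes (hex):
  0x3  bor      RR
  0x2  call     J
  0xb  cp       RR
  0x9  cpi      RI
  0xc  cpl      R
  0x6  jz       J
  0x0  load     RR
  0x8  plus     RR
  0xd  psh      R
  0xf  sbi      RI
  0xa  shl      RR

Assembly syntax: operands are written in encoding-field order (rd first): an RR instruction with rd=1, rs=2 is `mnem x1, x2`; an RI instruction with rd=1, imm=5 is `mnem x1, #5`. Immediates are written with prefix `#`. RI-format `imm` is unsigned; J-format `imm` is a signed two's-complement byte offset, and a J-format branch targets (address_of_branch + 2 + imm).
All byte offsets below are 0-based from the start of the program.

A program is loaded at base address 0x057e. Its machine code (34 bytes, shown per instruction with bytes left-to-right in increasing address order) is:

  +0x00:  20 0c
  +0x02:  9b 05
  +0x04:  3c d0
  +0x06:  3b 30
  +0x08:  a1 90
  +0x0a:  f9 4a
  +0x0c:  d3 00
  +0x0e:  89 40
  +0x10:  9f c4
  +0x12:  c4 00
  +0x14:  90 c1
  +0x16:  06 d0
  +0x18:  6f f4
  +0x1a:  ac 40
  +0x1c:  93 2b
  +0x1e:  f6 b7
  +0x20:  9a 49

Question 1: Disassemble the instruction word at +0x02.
off 0x02: read 9b 05 as big → 0x9b05
  op=0x9b05>>12=0x9 ⇒ cpi (RI)
  [11:8] rd=11 = x11
  [7:0] imm=5 = #5

cpi x11, #5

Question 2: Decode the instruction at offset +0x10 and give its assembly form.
+0x10: 9f c4 ⇒ word 0x9fc4 (big)
  opcode bits[15:12]=0x9: cpi/RI
  [11:8] rd=15 = x15
  [7:0] imm=196 = #196

cpi x15, #196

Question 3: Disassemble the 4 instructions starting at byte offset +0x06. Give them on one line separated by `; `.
[06] 3b 30 → 0x3b30
  top 4b → 0x3 → bor [RR]
  rd@[11:8]=0xb ⇒ x11
  rs@[7:4]=0x3 ⇒ x3
[08] a1 90 → 0xa190
  top 4b → 0xa → shl [RR]
  rd@[11:8]=0x1 ⇒ x1
  rs@[7:4]=0x9 ⇒ x9
[0a] f9 4a → 0xf94a
  top 4b → 0xf → sbi [RI]
  rd@[11:8]=0x9 ⇒ x9
  imm@[7:0]=0x4a ⇒ #74
[0c] d3 00 → 0xd300
  top 4b → 0xd → psh [R]
  rd@[11:8]=0x3 ⇒ x3

bor x11, x3; shl x1, x9; sbi x9, #74; psh x3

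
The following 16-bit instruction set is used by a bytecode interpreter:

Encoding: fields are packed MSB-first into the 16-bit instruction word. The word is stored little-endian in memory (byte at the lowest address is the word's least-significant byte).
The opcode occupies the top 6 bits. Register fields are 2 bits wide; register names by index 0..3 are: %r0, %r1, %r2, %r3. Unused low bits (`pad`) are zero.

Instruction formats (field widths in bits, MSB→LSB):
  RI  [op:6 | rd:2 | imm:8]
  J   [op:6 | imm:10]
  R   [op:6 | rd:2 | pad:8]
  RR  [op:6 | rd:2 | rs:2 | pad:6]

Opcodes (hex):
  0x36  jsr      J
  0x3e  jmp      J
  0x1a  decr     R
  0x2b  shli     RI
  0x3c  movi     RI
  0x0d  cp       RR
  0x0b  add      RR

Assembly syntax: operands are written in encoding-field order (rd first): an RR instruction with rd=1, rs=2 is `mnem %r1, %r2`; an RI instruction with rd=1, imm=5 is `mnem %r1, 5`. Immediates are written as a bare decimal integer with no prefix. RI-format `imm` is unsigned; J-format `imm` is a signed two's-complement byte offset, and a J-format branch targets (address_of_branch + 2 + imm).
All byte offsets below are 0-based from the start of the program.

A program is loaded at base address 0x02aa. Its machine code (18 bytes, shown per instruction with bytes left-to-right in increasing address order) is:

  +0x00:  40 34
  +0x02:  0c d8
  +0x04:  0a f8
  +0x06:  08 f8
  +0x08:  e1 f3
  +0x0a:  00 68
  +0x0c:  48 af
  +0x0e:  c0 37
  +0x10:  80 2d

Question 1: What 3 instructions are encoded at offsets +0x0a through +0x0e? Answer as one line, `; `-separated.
decr %r0; shli %r3, 72; cp %r3, %r3

@+0a  little-endian(00 68) = 0x6800
  top 6b → 0x1a → decr [R]
  rd: (w>>8)&0x3=0x0 → %r0
@+0c  little-endian(48 af) = 0xaf48
  top 6b → 0x2b → shli [RI]
  rd: (w>>8)&0x3=0x3 → %r3
  imm: (w>>0)&0xff=0x48 → 72
@+0e  little-endian(c0 37) = 0x37c0
  top 6b → 0xd → cp [RR]
  rd: (w>>8)&0x3=0x3 → %r3
  rs: (w>>6)&0x3=0x3 → %r3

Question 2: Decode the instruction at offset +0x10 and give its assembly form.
add %r1, %r2

[10] 80 2d → 0x2d80
  opcode bits[15:10]=0xb: add/RR
  rd: (w>>8)&0x3=0x1 → %r1
  rs: (w>>6)&0x3=0x2 → %r2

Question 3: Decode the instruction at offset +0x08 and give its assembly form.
+0x08: e1 f3 ⇒ word 0xf3e1 (little)
  opcode bits[15:10]=0x3c: movi/RI
  rd: (w>>8)&0x3=0x3 → %r3
  imm: (w>>0)&0xff=0xe1 → 225

movi %r3, 225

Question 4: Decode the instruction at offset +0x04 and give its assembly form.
jmp 10

+0x04: 0a f8 ⇒ word 0xf80a (little)
  op=0xf80a>>10=0x3e ⇒ jmp (J)
  [9:0] imm=10 = 10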